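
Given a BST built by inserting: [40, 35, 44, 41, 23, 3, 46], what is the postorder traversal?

Tree insertion order: [40, 35, 44, 41, 23, 3, 46]
Tree (level-order array): [40, 35, 44, 23, None, 41, 46, 3]
Postorder traversal: [3, 23, 35, 41, 46, 44, 40]


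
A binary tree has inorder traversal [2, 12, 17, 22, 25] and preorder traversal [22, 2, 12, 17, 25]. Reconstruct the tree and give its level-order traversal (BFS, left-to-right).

Inorder:  [2, 12, 17, 22, 25]
Preorder: [22, 2, 12, 17, 25]
Algorithm: preorder visits root first, so consume preorder in order;
for each root, split the current inorder slice at that value into
left-subtree inorder and right-subtree inorder, then recurse.
Recursive splits:
  root=22; inorder splits into left=[2, 12, 17], right=[25]
  root=2; inorder splits into left=[], right=[12, 17]
  root=12; inorder splits into left=[], right=[17]
  root=17; inorder splits into left=[], right=[]
  root=25; inorder splits into left=[], right=[]
Reconstructed level-order: [22, 2, 25, 12, 17]


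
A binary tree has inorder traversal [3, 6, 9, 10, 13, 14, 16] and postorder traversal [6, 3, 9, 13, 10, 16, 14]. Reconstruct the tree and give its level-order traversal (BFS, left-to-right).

Inorder:   [3, 6, 9, 10, 13, 14, 16]
Postorder: [6, 3, 9, 13, 10, 16, 14]
Algorithm: postorder visits root last, so walk postorder right-to-left;
each value is the root of the current inorder slice — split it at that
value, recurse on the right subtree first, then the left.
Recursive splits:
  root=14; inorder splits into left=[3, 6, 9, 10, 13], right=[16]
  root=16; inorder splits into left=[], right=[]
  root=10; inorder splits into left=[3, 6, 9], right=[13]
  root=13; inorder splits into left=[], right=[]
  root=9; inorder splits into left=[3, 6], right=[]
  root=3; inorder splits into left=[], right=[6]
  root=6; inorder splits into left=[], right=[]
Reconstructed level-order: [14, 10, 16, 9, 13, 3, 6]


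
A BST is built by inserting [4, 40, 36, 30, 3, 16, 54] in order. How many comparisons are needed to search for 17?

Search path for 17: 4 -> 40 -> 36 -> 30 -> 16
Found: False
Comparisons: 5


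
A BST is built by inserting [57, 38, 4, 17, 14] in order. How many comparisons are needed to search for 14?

Search path for 14: 57 -> 38 -> 4 -> 17 -> 14
Found: True
Comparisons: 5


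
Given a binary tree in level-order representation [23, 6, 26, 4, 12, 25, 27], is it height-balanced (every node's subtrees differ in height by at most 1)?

Tree (level-order array): [23, 6, 26, 4, 12, 25, 27]
Definition: a tree is height-balanced if, at every node, |h(left) - h(right)| <= 1 (empty subtree has height -1).
Bottom-up per-node check:
  node 4: h_left=-1, h_right=-1, diff=0 [OK], height=0
  node 12: h_left=-1, h_right=-1, diff=0 [OK], height=0
  node 6: h_left=0, h_right=0, diff=0 [OK], height=1
  node 25: h_left=-1, h_right=-1, diff=0 [OK], height=0
  node 27: h_left=-1, h_right=-1, diff=0 [OK], height=0
  node 26: h_left=0, h_right=0, diff=0 [OK], height=1
  node 23: h_left=1, h_right=1, diff=0 [OK], height=2
All nodes satisfy the balance condition.
Result: Balanced


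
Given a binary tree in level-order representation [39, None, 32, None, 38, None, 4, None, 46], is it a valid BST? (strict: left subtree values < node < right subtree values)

Level-order array: [39, None, 32, None, 38, None, 4, None, 46]
Validate using subtree bounds (lo, hi): at each node, require lo < value < hi,
then recurse left with hi=value and right with lo=value.
Preorder trace (stopping at first violation):
  at node 39 with bounds (-inf, +inf): OK
  at node 32 with bounds (39, +inf): VIOLATION
Node 32 violates its bound: not (39 < 32 < +inf).
Result: Not a valid BST


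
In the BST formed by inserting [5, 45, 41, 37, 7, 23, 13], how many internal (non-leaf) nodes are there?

Tree built from: [5, 45, 41, 37, 7, 23, 13]
Tree (level-order array): [5, None, 45, 41, None, 37, None, 7, None, None, 23, 13]
Rule: An internal node has at least one child.
Per-node child counts:
  node 5: 1 child(ren)
  node 45: 1 child(ren)
  node 41: 1 child(ren)
  node 37: 1 child(ren)
  node 7: 1 child(ren)
  node 23: 1 child(ren)
  node 13: 0 child(ren)
Matching nodes: [5, 45, 41, 37, 7, 23]
Count of internal (non-leaf) nodes: 6


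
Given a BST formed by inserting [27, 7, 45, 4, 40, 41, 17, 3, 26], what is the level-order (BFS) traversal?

Tree insertion order: [27, 7, 45, 4, 40, 41, 17, 3, 26]
Tree (level-order array): [27, 7, 45, 4, 17, 40, None, 3, None, None, 26, None, 41]
BFS from the root, enqueuing left then right child of each popped node:
  queue [27] -> pop 27, enqueue [7, 45], visited so far: [27]
  queue [7, 45] -> pop 7, enqueue [4, 17], visited so far: [27, 7]
  queue [45, 4, 17] -> pop 45, enqueue [40], visited so far: [27, 7, 45]
  queue [4, 17, 40] -> pop 4, enqueue [3], visited so far: [27, 7, 45, 4]
  queue [17, 40, 3] -> pop 17, enqueue [26], visited so far: [27, 7, 45, 4, 17]
  queue [40, 3, 26] -> pop 40, enqueue [41], visited so far: [27, 7, 45, 4, 17, 40]
  queue [3, 26, 41] -> pop 3, enqueue [none], visited so far: [27, 7, 45, 4, 17, 40, 3]
  queue [26, 41] -> pop 26, enqueue [none], visited so far: [27, 7, 45, 4, 17, 40, 3, 26]
  queue [41] -> pop 41, enqueue [none], visited so far: [27, 7, 45, 4, 17, 40, 3, 26, 41]
Result: [27, 7, 45, 4, 17, 40, 3, 26, 41]


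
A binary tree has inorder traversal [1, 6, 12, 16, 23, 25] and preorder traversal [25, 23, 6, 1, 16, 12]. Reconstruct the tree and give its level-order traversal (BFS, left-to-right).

Inorder:  [1, 6, 12, 16, 23, 25]
Preorder: [25, 23, 6, 1, 16, 12]
Algorithm: preorder visits root first, so consume preorder in order;
for each root, split the current inorder slice at that value into
left-subtree inorder and right-subtree inorder, then recurse.
Recursive splits:
  root=25; inorder splits into left=[1, 6, 12, 16, 23], right=[]
  root=23; inorder splits into left=[1, 6, 12, 16], right=[]
  root=6; inorder splits into left=[1], right=[12, 16]
  root=1; inorder splits into left=[], right=[]
  root=16; inorder splits into left=[12], right=[]
  root=12; inorder splits into left=[], right=[]
Reconstructed level-order: [25, 23, 6, 1, 16, 12]


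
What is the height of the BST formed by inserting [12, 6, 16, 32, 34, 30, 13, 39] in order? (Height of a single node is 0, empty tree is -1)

Insertion order: [12, 6, 16, 32, 34, 30, 13, 39]
Tree (level-order array): [12, 6, 16, None, None, 13, 32, None, None, 30, 34, None, None, None, 39]
Compute height bottom-up (empty subtree = -1):
  height(6) = 1 + max(-1, -1) = 0
  height(13) = 1 + max(-1, -1) = 0
  height(30) = 1 + max(-1, -1) = 0
  height(39) = 1 + max(-1, -1) = 0
  height(34) = 1 + max(-1, 0) = 1
  height(32) = 1 + max(0, 1) = 2
  height(16) = 1 + max(0, 2) = 3
  height(12) = 1 + max(0, 3) = 4
Height = 4


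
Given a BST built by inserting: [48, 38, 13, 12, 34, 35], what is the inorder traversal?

Tree insertion order: [48, 38, 13, 12, 34, 35]
Tree (level-order array): [48, 38, None, 13, None, 12, 34, None, None, None, 35]
Inorder traversal: [12, 13, 34, 35, 38, 48]


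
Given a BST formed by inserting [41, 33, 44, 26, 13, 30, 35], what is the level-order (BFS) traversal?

Tree insertion order: [41, 33, 44, 26, 13, 30, 35]
Tree (level-order array): [41, 33, 44, 26, 35, None, None, 13, 30]
BFS from the root, enqueuing left then right child of each popped node:
  queue [41] -> pop 41, enqueue [33, 44], visited so far: [41]
  queue [33, 44] -> pop 33, enqueue [26, 35], visited so far: [41, 33]
  queue [44, 26, 35] -> pop 44, enqueue [none], visited so far: [41, 33, 44]
  queue [26, 35] -> pop 26, enqueue [13, 30], visited so far: [41, 33, 44, 26]
  queue [35, 13, 30] -> pop 35, enqueue [none], visited so far: [41, 33, 44, 26, 35]
  queue [13, 30] -> pop 13, enqueue [none], visited so far: [41, 33, 44, 26, 35, 13]
  queue [30] -> pop 30, enqueue [none], visited so far: [41, 33, 44, 26, 35, 13, 30]
Result: [41, 33, 44, 26, 35, 13, 30]


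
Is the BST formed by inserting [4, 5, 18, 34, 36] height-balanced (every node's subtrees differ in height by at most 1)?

Tree (level-order array): [4, None, 5, None, 18, None, 34, None, 36]
Definition: a tree is height-balanced if, at every node, |h(left) - h(right)| <= 1 (empty subtree has height -1).
Bottom-up per-node check:
  node 36: h_left=-1, h_right=-1, diff=0 [OK], height=0
  node 34: h_left=-1, h_right=0, diff=1 [OK], height=1
  node 18: h_left=-1, h_right=1, diff=2 [FAIL (|-1-1|=2 > 1)], height=2
  node 5: h_left=-1, h_right=2, diff=3 [FAIL (|-1-2|=3 > 1)], height=3
  node 4: h_left=-1, h_right=3, diff=4 [FAIL (|-1-3|=4 > 1)], height=4
Node 18 violates the condition: |-1 - 1| = 2 > 1.
Result: Not balanced


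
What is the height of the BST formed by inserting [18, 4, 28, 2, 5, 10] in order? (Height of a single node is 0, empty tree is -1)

Insertion order: [18, 4, 28, 2, 5, 10]
Tree (level-order array): [18, 4, 28, 2, 5, None, None, None, None, None, 10]
Compute height bottom-up (empty subtree = -1):
  height(2) = 1 + max(-1, -1) = 0
  height(10) = 1 + max(-1, -1) = 0
  height(5) = 1 + max(-1, 0) = 1
  height(4) = 1 + max(0, 1) = 2
  height(28) = 1 + max(-1, -1) = 0
  height(18) = 1 + max(2, 0) = 3
Height = 3


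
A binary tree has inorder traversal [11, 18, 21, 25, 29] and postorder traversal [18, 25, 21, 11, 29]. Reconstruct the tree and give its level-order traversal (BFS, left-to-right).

Inorder:   [11, 18, 21, 25, 29]
Postorder: [18, 25, 21, 11, 29]
Algorithm: postorder visits root last, so walk postorder right-to-left;
each value is the root of the current inorder slice — split it at that
value, recurse on the right subtree first, then the left.
Recursive splits:
  root=29; inorder splits into left=[11, 18, 21, 25], right=[]
  root=11; inorder splits into left=[], right=[18, 21, 25]
  root=21; inorder splits into left=[18], right=[25]
  root=25; inorder splits into left=[], right=[]
  root=18; inorder splits into left=[], right=[]
Reconstructed level-order: [29, 11, 21, 18, 25]


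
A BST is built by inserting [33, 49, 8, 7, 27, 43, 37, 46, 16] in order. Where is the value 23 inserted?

Starting tree (level order): [33, 8, 49, 7, 27, 43, None, None, None, 16, None, 37, 46]
Insertion path: 33 -> 8 -> 27 -> 16
Result: insert 23 as right child of 16
Final tree (level order): [33, 8, 49, 7, 27, 43, None, None, None, 16, None, 37, 46, None, 23]


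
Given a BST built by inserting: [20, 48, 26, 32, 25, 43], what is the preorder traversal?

Tree insertion order: [20, 48, 26, 32, 25, 43]
Tree (level-order array): [20, None, 48, 26, None, 25, 32, None, None, None, 43]
Preorder traversal: [20, 48, 26, 25, 32, 43]


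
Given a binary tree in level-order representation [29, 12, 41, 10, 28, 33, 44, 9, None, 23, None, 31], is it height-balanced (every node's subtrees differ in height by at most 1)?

Tree (level-order array): [29, 12, 41, 10, 28, 33, 44, 9, None, 23, None, 31]
Definition: a tree is height-balanced if, at every node, |h(left) - h(right)| <= 1 (empty subtree has height -1).
Bottom-up per-node check:
  node 9: h_left=-1, h_right=-1, diff=0 [OK], height=0
  node 10: h_left=0, h_right=-1, diff=1 [OK], height=1
  node 23: h_left=-1, h_right=-1, diff=0 [OK], height=0
  node 28: h_left=0, h_right=-1, diff=1 [OK], height=1
  node 12: h_left=1, h_right=1, diff=0 [OK], height=2
  node 31: h_left=-1, h_right=-1, diff=0 [OK], height=0
  node 33: h_left=0, h_right=-1, diff=1 [OK], height=1
  node 44: h_left=-1, h_right=-1, diff=0 [OK], height=0
  node 41: h_left=1, h_right=0, diff=1 [OK], height=2
  node 29: h_left=2, h_right=2, diff=0 [OK], height=3
All nodes satisfy the balance condition.
Result: Balanced


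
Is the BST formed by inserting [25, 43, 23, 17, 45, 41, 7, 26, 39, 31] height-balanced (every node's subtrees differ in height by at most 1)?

Tree (level-order array): [25, 23, 43, 17, None, 41, 45, 7, None, 26, None, None, None, None, None, None, 39, 31]
Definition: a tree is height-balanced if, at every node, |h(left) - h(right)| <= 1 (empty subtree has height -1).
Bottom-up per-node check:
  node 7: h_left=-1, h_right=-1, diff=0 [OK], height=0
  node 17: h_left=0, h_right=-1, diff=1 [OK], height=1
  node 23: h_left=1, h_right=-1, diff=2 [FAIL (|1--1|=2 > 1)], height=2
  node 31: h_left=-1, h_right=-1, diff=0 [OK], height=0
  node 39: h_left=0, h_right=-1, diff=1 [OK], height=1
  node 26: h_left=-1, h_right=1, diff=2 [FAIL (|-1-1|=2 > 1)], height=2
  node 41: h_left=2, h_right=-1, diff=3 [FAIL (|2--1|=3 > 1)], height=3
  node 45: h_left=-1, h_right=-1, diff=0 [OK], height=0
  node 43: h_left=3, h_right=0, diff=3 [FAIL (|3-0|=3 > 1)], height=4
  node 25: h_left=2, h_right=4, diff=2 [FAIL (|2-4|=2 > 1)], height=5
Node 23 violates the condition: |1 - -1| = 2 > 1.
Result: Not balanced


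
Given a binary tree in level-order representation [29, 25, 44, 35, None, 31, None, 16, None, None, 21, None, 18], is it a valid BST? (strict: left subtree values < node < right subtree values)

Level-order array: [29, 25, 44, 35, None, 31, None, 16, None, None, 21, None, 18]
Validate using subtree bounds (lo, hi): at each node, require lo < value < hi,
then recurse left with hi=value and right with lo=value.
Preorder trace (stopping at first violation):
  at node 29 with bounds (-inf, +inf): OK
  at node 25 with bounds (-inf, 29): OK
  at node 35 with bounds (-inf, 25): VIOLATION
Node 35 violates its bound: not (-inf < 35 < 25).
Result: Not a valid BST


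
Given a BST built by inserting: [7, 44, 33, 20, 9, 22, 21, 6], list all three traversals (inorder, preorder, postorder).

Tree insertion order: [7, 44, 33, 20, 9, 22, 21, 6]
Tree (level-order array): [7, 6, 44, None, None, 33, None, 20, None, 9, 22, None, None, 21]
Inorder (L, root, R): [6, 7, 9, 20, 21, 22, 33, 44]
Preorder (root, L, R): [7, 6, 44, 33, 20, 9, 22, 21]
Postorder (L, R, root): [6, 9, 21, 22, 20, 33, 44, 7]


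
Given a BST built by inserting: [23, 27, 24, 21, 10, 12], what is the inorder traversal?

Tree insertion order: [23, 27, 24, 21, 10, 12]
Tree (level-order array): [23, 21, 27, 10, None, 24, None, None, 12]
Inorder traversal: [10, 12, 21, 23, 24, 27]


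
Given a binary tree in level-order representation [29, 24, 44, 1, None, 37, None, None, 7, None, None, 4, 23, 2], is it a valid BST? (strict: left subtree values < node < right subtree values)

Level-order array: [29, 24, 44, 1, None, 37, None, None, 7, None, None, 4, 23, 2]
Validate using subtree bounds (lo, hi): at each node, require lo < value < hi,
then recurse left with hi=value and right with lo=value.
Preorder trace (stopping at first violation):
  at node 29 with bounds (-inf, +inf): OK
  at node 24 with bounds (-inf, 29): OK
  at node 1 with bounds (-inf, 24): OK
  at node 7 with bounds (1, 24): OK
  at node 4 with bounds (1, 7): OK
  at node 2 with bounds (1, 4): OK
  at node 23 with bounds (7, 24): OK
  at node 44 with bounds (29, +inf): OK
  at node 37 with bounds (29, 44): OK
No violation found at any node.
Result: Valid BST


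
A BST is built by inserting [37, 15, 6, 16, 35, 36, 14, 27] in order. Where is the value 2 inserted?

Starting tree (level order): [37, 15, None, 6, 16, None, 14, None, 35, None, None, 27, 36]
Insertion path: 37 -> 15 -> 6
Result: insert 2 as left child of 6
Final tree (level order): [37, 15, None, 6, 16, 2, 14, None, 35, None, None, None, None, 27, 36]


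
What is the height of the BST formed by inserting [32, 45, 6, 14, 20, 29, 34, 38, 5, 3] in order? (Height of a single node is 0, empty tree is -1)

Insertion order: [32, 45, 6, 14, 20, 29, 34, 38, 5, 3]
Tree (level-order array): [32, 6, 45, 5, 14, 34, None, 3, None, None, 20, None, 38, None, None, None, 29]
Compute height bottom-up (empty subtree = -1):
  height(3) = 1 + max(-1, -1) = 0
  height(5) = 1 + max(0, -1) = 1
  height(29) = 1 + max(-1, -1) = 0
  height(20) = 1 + max(-1, 0) = 1
  height(14) = 1 + max(-1, 1) = 2
  height(6) = 1 + max(1, 2) = 3
  height(38) = 1 + max(-1, -1) = 0
  height(34) = 1 + max(-1, 0) = 1
  height(45) = 1 + max(1, -1) = 2
  height(32) = 1 + max(3, 2) = 4
Height = 4


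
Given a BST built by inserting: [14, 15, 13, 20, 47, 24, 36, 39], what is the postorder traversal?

Tree insertion order: [14, 15, 13, 20, 47, 24, 36, 39]
Tree (level-order array): [14, 13, 15, None, None, None, 20, None, 47, 24, None, None, 36, None, 39]
Postorder traversal: [13, 39, 36, 24, 47, 20, 15, 14]


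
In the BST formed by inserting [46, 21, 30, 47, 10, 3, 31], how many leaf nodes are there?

Tree built from: [46, 21, 30, 47, 10, 3, 31]
Tree (level-order array): [46, 21, 47, 10, 30, None, None, 3, None, None, 31]
Rule: A leaf has 0 children.
Per-node child counts:
  node 46: 2 child(ren)
  node 21: 2 child(ren)
  node 10: 1 child(ren)
  node 3: 0 child(ren)
  node 30: 1 child(ren)
  node 31: 0 child(ren)
  node 47: 0 child(ren)
Matching nodes: [3, 31, 47]
Count of leaf nodes: 3


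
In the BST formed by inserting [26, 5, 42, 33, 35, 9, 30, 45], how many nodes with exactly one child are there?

Tree built from: [26, 5, 42, 33, 35, 9, 30, 45]
Tree (level-order array): [26, 5, 42, None, 9, 33, 45, None, None, 30, 35]
Rule: These are nodes with exactly 1 non-null child.
Per-node child counts:
  node 26: 2 child(ren)
  node 5: 1 child(ren)
  node 9: 0 child(ren)
  node 42: 2 child(ren)
  node 33: 2 child(ren)
  node 30: 0 child(ren)
  node 35: 0 child(ren)
  node 45: 0 child(ren)
Matching nodes: [5]
Count of nodes with exactly one child: 1


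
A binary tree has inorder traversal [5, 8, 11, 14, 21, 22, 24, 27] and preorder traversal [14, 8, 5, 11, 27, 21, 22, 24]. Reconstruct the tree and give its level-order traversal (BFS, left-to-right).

Inorder:  [5, 8, 11, 14, 21, 22, 24, 27]
Preorder: [14, 8, 5, 11, 27, 21, 22, 24]
Algorithm: preorder visits root first, so consume preorder in order;
for each root, split the current inorder slice at that value into
left-subtree inorder and right-subtree inorder, then recurse.
Recursive splits:
  root=14; inorder splits into left=[5, 8, 11], right=[21, 22, 24, 27]
  root=8; inorder splits into left=[5], right=[11]
  root=5; inorder splits into left=[], right=[]
  root=11; inorder splits into left=[], right=[]
  root=27; inorder splits into left=[21, 22, 24], right=[]
  root=21; inorder splits into left=[], right=[22, 24]
  root=22; inorder splits into left=[], right=[24]
  root=24; inorder splits into left=[], right=[]
Reconstructed level-order: [14, 8, 27, 5, 11, 21, 22, 24]


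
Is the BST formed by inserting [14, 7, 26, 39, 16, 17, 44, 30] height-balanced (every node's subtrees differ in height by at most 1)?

Tree (level-order array): [14, 7, 26, None, None, 16, 39, None, 17, 30, 44]
Definition: a tree is height-balanced if, at every node, |h(left) - h(right)| <= 1 (empty subtree has height -1).
Bottom-up per-node check:
  node 7: h_left=-1, h_right=-1, diff=0 [OK], height=0
  node 17: h_left=-1, h_right=-1, diff=0 [OK], height=0
  node 16: h_left=-1, h_right=0, diff=1 [OK], height=1
  node 30: h_left=-1, h_right=-1, diff=0 [OK], height=0
  node 44: h_left=-1, h_right=-1, diff=0 [OK], height=0
  node 39: h_left=0, h_right=0, diff=0 [OK], height=1
  node 26: h_left=1, h_right=1, diff=0 [OK], height=2
  node 14: h_left=0, h_right=2, diff=2 [FAIL (|0-2|=2 > 1)], height=3
Node 14 violates the condition: |0 - 2| = 2 > 1.
Result: Not balanced


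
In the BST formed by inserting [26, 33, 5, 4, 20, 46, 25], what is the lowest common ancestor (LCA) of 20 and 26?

Tree insertion order: [26, 33, 5, 4, 20, 46, 25]
Tree (level-order array): [26, 5, 33, 4, 20, None, 46, None, None, None, 25]
In a BST, the LCA of p=20, q=26 is the first node v on the
root-to-leaf path with p <= v <= q (go left if both < v, right if both > v).
Walk from root:
  at 26: 20 <= 26 <= 26, this is the LCA
LCA = 26


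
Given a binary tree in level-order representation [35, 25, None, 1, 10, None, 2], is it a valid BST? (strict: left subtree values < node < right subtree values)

Level-order array: [35, 25, None, 1, 10, None, 2]
Validate using subtree bounds (lo, hi): at each node, require lo < value < hi,
then recurse left with hi=value and right with lo=value.
Preorder trace (stopping at first violation):
  at node 35 with bounds (-inf, +inf): OK
  at node 25 with bounds (-inf, 35): OK
  at node 1 with bounds (-inf, 25): OK
  at node 2 with bounds (1, 25): OK
  at node 10 with bounds (25, 35): VIOLATION
Node 10 violates its bound: not (25 < 10 < 35).
Result: Not a valid BST


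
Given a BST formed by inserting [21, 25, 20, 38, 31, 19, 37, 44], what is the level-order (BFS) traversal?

Tree insertion order: [21, 25, 20, 38, 31, 19, 37, 44]
Tree (level-order array): [21, 20, 25, 19, None, None, 38, None, None, 31, 44, None, 37]
BFS from the root, enqueuing left then right child of each popped node:
  queue [21] -> pop 21, enqueue [20, 25], visited so far: [21]
  queue [20, 25] -> pop 20, enqueue [19], visited so far: [21, 20]
  queue [25, 19] -> pop 25, enqueue [38], visited so far: [21, 20, 25]
  queue [19, 38] -> pop 19, enqueue [none], visited so far: [21, 20, 25, 19]
  queue [38] -> pop 38, enqueue [31, 44], visited so far: [21, 20, 25, 19, 38]
  queue [31, 44] -> pop 31, enqueue [37], visited so far: [21, 20, 25, 19, 38, 31]
  queue [44, 37] -> pop 44, enqueue [none], visited so far: [21, 20, 25, 19, 38, 31, 44]
  queue [37] -> pop 37, enqueue [none], visited so far: [21, 20, 25, 19, 38, 31, 44, 37]
Result: [21, 20, 25, 19, 38, 31, 44, 37]


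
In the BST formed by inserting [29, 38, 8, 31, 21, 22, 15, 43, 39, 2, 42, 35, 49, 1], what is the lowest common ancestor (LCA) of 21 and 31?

Tree insertion order: [29, 38, 8, 31, 21, 22, 15, 43, 39, 2, 42, 35, 49, 1]
Tree (level-order array): [29, 8, 38, 2, 21, 31, 43, 1, None, 15, 22, None, 35, 39, 49, None, None, None, None, None, None, None, None, None, 42]
In a BST, the LCA of p=21, q=31 is the first node v on the
root-to-leaf path with p <= v <= q (go left if both < v, right if both > v).
Walk from root:
  at 29: 21 <= 29 <= 31, this is the LCA
LCA = 29


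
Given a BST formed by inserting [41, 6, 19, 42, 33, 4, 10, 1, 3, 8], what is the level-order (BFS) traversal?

Tree insertion order: [41, 6, 19, 42, 33, 4, 10, 1, 3, 8]
Tree (level-order array): [41, 6, 42, 4, 19, None, None, 1, None, 10, 33, None, 3, 8]
BFS from the root, enqueuing left then right child of each popped node:
  queue [41] -> pop 41, enqueue [6, 42], visited so far: [41]
  queue [6, 42] -> pop 6, enqueue [4, 19], visited so far: [41, 6]
  queue [42, 4, 19] -> pop 42, enqueue [none], visited so far: [41, 6, 42]
  queue [4, 19] -> pop 4, enqueue [1], visited so far: [41, 6, 42, 4]
  queue [19, 1] -> pop 19, enqueue [10, 33], visited so far: [41, 6, 42, 4, 19]
  queue [1, 10, 33] -> pop 1, enqueue [3], visited so far: [41, 6, 42, 4, 19, 1]
  queue [10, 33, 3] -> pop 10, enqueue [8], visited so far: [41, 6, 42, 4, 19, 1, 10]
  queue [33, 3, 8] -> pop 33, enqueue [none], visited so far: [41, 6, 42, 4, 19, 1, 10, 33]
  queue [3, 8] -> pop 3, enqueue [none], visited so far: [41, 6, 42, 4, 19, 1, 10, 33, 3]
  queue [8] -> pop 8, enqueue [none], visited so far: [41, 6, 42, 4, 19, 1, 10, 33, 3, 8]
Result: [41, 6, 42, 4, 19, 1, 10, 33, 3, 8]


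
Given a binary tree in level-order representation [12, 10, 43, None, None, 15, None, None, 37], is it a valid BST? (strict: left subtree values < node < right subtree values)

Level-order array: [12, 10, 43, None, None, 15, None, None, 37]
Validate using subtree bounds (lo, hi): at each node, require lo < value < hi,
then recurse left with hi=value and right with lo=value.
Preorder trace (stopping at first violation):
  at node 12 with bounds (-inf, +inf): OK
  at node 10 with bounds (-inf, 12): OK
  at node 43 with bounds (12, +inf): OK
  at node 15 with bounds (12, 43): OK
  at node 37 with bounds (15, 43): OK
No violation found at any node.
Result: Valid BST


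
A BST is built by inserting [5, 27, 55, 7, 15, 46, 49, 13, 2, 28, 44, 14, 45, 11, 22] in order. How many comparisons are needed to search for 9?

Search path for 9: 5 -> 27 -> 7 -> 15 -> 13 -> 11
Found: False
Comparisons: 6


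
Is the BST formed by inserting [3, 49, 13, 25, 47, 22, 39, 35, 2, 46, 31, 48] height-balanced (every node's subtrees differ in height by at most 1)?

Tree (level-order array): [3, 2, 49, None, None, 13, None, None, 25, 22, 47, None, None, 39, 48, 35, 46, None, None, 31]
Definition: a tree is height-balanced if, at every node, |h(left) - h(right)| <= 1 (empty subtree has height -1).
Bottom-up per-node check:
  node 2: h_left=-1, h_right=-1, diff=0 [OK], height=0
  node 22: h_left=-1, h_right=-1, diff=0 [OK], height=0
  node 31: h_left=-1, h_right=-1, diff=0 [OK], height=0
  node 35: h_left=0, h_right=-1, diff=1 [OK], height=1
  node 46: h_left=-1, h_right=-1, diff=0 [OK], height=0
  node 39: h_left=1, h_right=0, diff=1 [OK], height=2
  node 48: h_left=-1, h_right=-1, diff=0 [OK], height=0
  node 47: h_left=2, h_right=0, diff=2 [FAIL (|2-0|=2 > 1)], height=3
  node 25: h_left=0, h_right=3, diff=3 [FAIL (|0-3|=3 > 1)], height=4
  node 13: h_left=-1, h_right=4, diff=5 [FAIL (|-1-4|=5 > 1)], height=5
  node 49: h_left=5, h_right=-1, diff=6 [FAIL (|5--1|=6 > 1)], height=6
  node 3: h_left=0, h_right=6, diff=6 [FAIL (|0-6|=6 > 1)], height=7
Node 47 violates the condition: |2 - 0| = 2 > 1.
Result: Not balanced


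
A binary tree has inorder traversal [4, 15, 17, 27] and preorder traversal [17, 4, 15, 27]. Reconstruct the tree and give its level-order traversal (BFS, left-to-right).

Inorder:  [4, 15, 17, 27]
Preorder: [17, 4, 15, 27]
Algorithm: preorder visits root first, so consume preorder in order;
for each root, split the current inorder slice at that value into
left-subtree inorder and right-subtree inorder, then recurse.
Recursive splits:
  root=17; inorder splits into left=[4, 15], right=[27]
  root=4; inorder splits into left=[], right=[15]
  root=15; inorder splits into left=[], right=[]
  root=27; inorder splits into left=[], right=[]
Reconstructed level-order: [17, 4, 27, 15]


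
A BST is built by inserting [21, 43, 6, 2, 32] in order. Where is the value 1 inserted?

Starting tree (level order): [21, 6, 43, 2, None, 32]
Insertion path: 21 -> 6 -> 2
Result: insert 1 as left child of 2
Final tree (level order): [21, 6, 43, 2, None, 32, None, 1]


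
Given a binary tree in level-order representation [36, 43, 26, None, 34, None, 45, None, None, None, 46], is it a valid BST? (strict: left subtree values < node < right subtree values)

Level-order array: [36, 43, 26, None, 34, None, 45, None, None, None, 46]
Validate using subtree bounds (lo, hi): at each node, require lo < value < hi,
then recurse left with hi=value and right with lo=value.
Preorder trace (stopping at first violation):
  at node 36 with bounds (-inf, +inf): OK
  at node 43 with bounds (-inf, 36): VIOLATION
Node 43 violates its bound: not (-inf < 43 < 36).
Result: Not a valid BST


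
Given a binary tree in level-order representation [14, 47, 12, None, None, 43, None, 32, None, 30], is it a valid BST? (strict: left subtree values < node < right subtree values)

Level-order array: [14, 47, 12, None, None, 43, None, 32, None, 30]
Validate using subtree bounds (lo, hi): at each node, require lo < value < hi,
then recurse left with hi=value and right with lo=value.
Preorder trace (stopping at first violation):
  at node 14 with bounds (-inf, +inf): OK
  at node 47 with bounds (-inf, 14): VIOLATION
Node 47 violates its bound: not (-inf < 47 < 14).
Result: Not a valid BST


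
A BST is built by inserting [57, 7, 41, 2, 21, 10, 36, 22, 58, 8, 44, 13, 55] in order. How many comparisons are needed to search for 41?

Search path for 41: 57 -> 7 -> 41
Found: True
Comparisons: 3


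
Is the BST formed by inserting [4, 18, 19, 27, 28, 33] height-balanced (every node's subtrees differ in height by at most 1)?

Tree (level-order array): [4, None, 18, None, 19, None, 27, None, 28, None, 33]
Definition: a tree is height-balanced if, at every node, |h(left) - h(right)| <= 1 (empty subtree has height -1).
Bottom-up per-node check:
  node 33: h_left=-1, h_right=-1, diff=0 [OK], height=0
  node 28: h_left=-1, h_right=0, diff=1 [OK], height=1
  node 27: h_left=-1, h_right=1, diff=2 [FAIL (|-1-1|=2 > 1)], height=2
  node 19: h_left=-1, h_right=2, diff=3 [FAIL (|-1-2|=3 > 1)], height=3
  node 18: h_left=-1, h_right=3, diff=4 [FAIL (|-1-3|=4 > 1)], height=4
  node 4: h_left=-1, h_right=4, diff=5 [FAIL (|-1-4|=5 > 1)], height=5
Node 27 violates the condition: |-1 - 1| = 2 > 1.
Result: Not balanced


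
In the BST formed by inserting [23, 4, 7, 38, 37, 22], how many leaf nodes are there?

Tree built from: [23, 4, 7, 38, 37, 22]
Tree (level-order array): [23, 4, 38, None, 7, 37, None, None, 22]
Rule: A leaf has 0 children.
Per-node child counts:
  node 23: 2 child(ren)
  node 4: 1 child(ren)
  node 7: 1 child(ren)
  node 22: 0 child(ren)
  node 38: 1 child(ren)
  node 37: 0 child(ren)
Matching nodes: [22, 37]
Count of leaf nodes: 2


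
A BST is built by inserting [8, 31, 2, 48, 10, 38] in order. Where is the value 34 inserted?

Starting tree (level order): [8, 2, 31, None, None, 10, 48, None, None, 38]
Insertion path: 8 -> 31 -> 48 -> 38
Result: insert 34 as left child of 38
Final tree (level order): [8, 2, 31, None, None, 10, 48, None, None, 38, None, 34]


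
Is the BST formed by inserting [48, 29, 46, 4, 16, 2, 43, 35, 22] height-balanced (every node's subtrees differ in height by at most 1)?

Tree (level-order array): [48, 29, None, 4, 46, 2, 16, 43, None, None, None, None, 22, 35]
Definition: a tree is height-balanced if, at every node, |h(left) - h(right)| <= 1 (empty subtree has height -1).
Bottom-up per-node check:
  node 2: h_left=-1, h_right=-1, diff=0 [OK], height=0
  node 22: h_left=-1, h_right=-1, diff=0 [OK], height=0
  node 16: h_left=-1, h_right=0, diff=1 [OK], height=1
  node 4: h_left=0, h_right=1, diff=1 [OK], height=2
  node 35: h_left=-1, h_right=-1, diff=0 [OK], height=0
  node 43: h_left=0, h_right=-1, diff=1 [OK], height=1
  node 46: h_left=1, h_right=-1, diff=2 [FAIL (|1--1|=2 > 1)], height=2
  node 29: h_left=2, h_right=2, diff=0 [OK], height=3
  node 48: h_left=3, h_right=-1, diff=4 [FAIL (|3--1|=4 > 1)], height=4
Node 46 violates the condition: |1 - -1| = 2 > 1.
Result: Not balanced


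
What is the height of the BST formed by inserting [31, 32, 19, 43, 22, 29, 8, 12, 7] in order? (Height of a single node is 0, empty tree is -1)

Insertion order: [31, 32, 19, 43, 22, 29, 8, 12, 7]
Tree (level-order array): [31, 19, 32, 8, 22, None, 43, 7, 12, None, 29]
Compute height bottom-up (empty subtree = -1):
  height(7) = 1 + max(-1, -1) = 0
  height(12) = 1 + max(-1, -1) = 0
  height(8) = 1 + max(0, 0) = 1
  height(29) = 1 + max(-1, -1) = 0
  height(22) = 1 + max(-1, 0) = 1
  height(19) = 1 + max(1, 1) = 2
  height(43) = 1 + max(-1, -1) = 0
  height(32) = 1 + max(-1, 0) = 1
  height(31) = 1 + max(2, 1) = 3
Height = 3


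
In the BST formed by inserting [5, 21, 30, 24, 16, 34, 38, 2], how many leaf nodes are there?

Tree built from: [5, 21, 30, 24, 16, 34, 38, 2]
Tree (level-order array): [5, 2, 21, None, None, 16, 30, None, None, 24, 34, None, None, None, 38]
Rule: A leaf has 0 children.
Per-node child counts:
  node 5: 2 child(ren)
  node 2: 0 child(ren)
  node 21: 2 child(ren)
  node 16: 0 child(ren)
  node 30: 2 child(ren)
  node 24: 0 child(ren)
  node 34: 1 child(ren)
  node 38: 0 child(ren)
Matching nodes: [2, 16, 24, 38]
Count of leaf nodes: 4


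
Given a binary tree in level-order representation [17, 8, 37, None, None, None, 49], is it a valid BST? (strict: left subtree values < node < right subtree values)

Level-order array: [17, 8, 37, None, None, None, 49]
Validate using subtree bounds (lo, hi): at each node, require lo < value < hi,
then recurse left with hi=value and right with lo=value.
Preorder trace (stopping at first violation):
  at node 17 with bounds (-inf, +inf): OK
  at node 8 with bounds (-inf, 17): OK
  at node 37 with bounds (17, +inf): OK
  at node 49 with bounds (37, +inf): OK
No violation found at any node.
Result: Valid BST


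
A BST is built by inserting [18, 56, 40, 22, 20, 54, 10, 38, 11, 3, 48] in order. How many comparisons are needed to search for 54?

Search path for 54: 18 -> 56 -> 40 -> 54
Found: True
Comparisons: 4


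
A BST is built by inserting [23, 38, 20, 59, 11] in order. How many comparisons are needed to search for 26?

Search path for 26: 23 -> 38
Found: False
Comparisons: 2


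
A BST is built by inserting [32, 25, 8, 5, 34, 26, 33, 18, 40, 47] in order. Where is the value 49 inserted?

Starting tree (level order): [32, 25, 34, 8, 26, 33, 40, 5, 18, None, None, None, None, None, 47]
Insertion path: 32 -> 34 -> 40 -> 47
Result: insert 49 as right child of 47
Final tree (level order): [32, 25, 34, 8, 26, 33, 40, 5, 18, None, None, None, None, None, 47, None, None, None, None, None, 49]


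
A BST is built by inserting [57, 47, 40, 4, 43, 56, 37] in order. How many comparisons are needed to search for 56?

Search path for 56: 57 -> 47 -> 56
Found: True
Comparisons: 3


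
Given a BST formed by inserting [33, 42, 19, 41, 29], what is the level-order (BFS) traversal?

Tree insertion order: [33, 42, 19, 41, 29]
Tree (level-order array): [33, 19, 42, None, 29, 41]
BFS from the root, enqueuing left then right child of each popped node:
  queue [33] -> pop 33, enqueue [19, 42], visited so far: [33]
  queue [19, 42] -> pop 19, enqueue [29], visited so far: [33, 19]
  queue [42, 29] -> pop 42, enqueue [41], visited so far: [33, 19, 42]
  queue [29, 41] -> pop 29, enqueue [none], visited so far: [33, 19, 42, 29]
  queue [41] -> pop 41, enqueue [none], visited so far: [33, 19, 42, 29, 41]
Result: [33, 19, 42, 29, 41]


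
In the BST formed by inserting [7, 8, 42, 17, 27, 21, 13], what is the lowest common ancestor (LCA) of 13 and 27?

Tree insertion order: [7, 8, 42, 17, 27, 21, 13]
Tree (level-order array): [7, None, 8, None, 42, 17, None, 13, 27, None, None, 21]
In a BST, the LCA of p=13, q=27 is the first node v on the
root-to-leaf path with p <= v <= q (go left if both < v, right if both > v).
Walk from root:
  at 7: both 13 and 27 > 7, go right
  at 8: both 13 and 27 > 8, go right
  at 42: both 13 and 27 < 42, go left
  at 17: 13 <= 17 <= 27, this is the LCA
LCA = 17


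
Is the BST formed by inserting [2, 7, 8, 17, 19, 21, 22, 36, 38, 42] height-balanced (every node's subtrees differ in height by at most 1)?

Tree (level-order array): [2, None, 7, None, 8, None, 17, None, 19, None, 21, None, 22, None, 36, None, 38, None, 42]
Definition: a tree is height-balanced if, at every node, |h(left) - h(right)| <= 1 (empty subtree has height -1).
Bottom-up per-node check:
  node 42: h_left=-1, h_right=-1, diff=0 [OK], height=0
  node 38: h_left=-1, h_right=0, diff=1 [OK], height=1
  node 36: h_left=-1, h_right=1, diff=2 [FAIL (|-1-1|=2 > 1)], height=2
  node 22: h_left=-1, h_right=2, diff=3 [FAIL (|-1-2|=3 > 1)], height=3
  node 21: h_left=-1, h_right=3, diff=4 [FAIL (|-1-3|=4 > 1)], height=4
  node 19: h_left=-1, h_right=4, diff=5 [FAIL (|-1-4|=5 > 1)], height=5
  node 17: h_left=-1, h_right=5, diff=6 [FAIL (|-1-5|=6 > 1)], height=6
  node 8: h_left=-1, h_right=6, diff=7 [FAIL (|-1-6|=7 > 1)], height=7
  node 7: h_left=-1, h_right=7, diff=8 [FAIL (|-1-7|=8 > 1)], height=8
  node 2: h_left=-1, h_right=8, diff=9 [FAIL (|-1-8|=9 > 1)], height=9
Node 36 violates the condition: |-1 - 1| = 2 > 1.
Result: Not balanced


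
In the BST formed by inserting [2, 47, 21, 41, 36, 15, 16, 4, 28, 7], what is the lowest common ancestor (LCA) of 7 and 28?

Tree insertion order: [2, 47, 21, 41, 36, 15, 16, 4, 28, 7]
Tree (level-order array): [2, None, 47, 21, None, 15, 41, 4, 16, 36, None, None, 7, None, None, 28]
In a BST, the LCA of p=7, q=28 is the first node v on the
root-to-leaf path with p <= v <= q (go left if both < v, right if both > v).
Walk from root:
  at 2: both 7 and 28 > 2, go right
  at 47: both 7 and 28 < 47, go left
  at 21: 7 <= 21 <= 28, this is the LCA
LCA = 21


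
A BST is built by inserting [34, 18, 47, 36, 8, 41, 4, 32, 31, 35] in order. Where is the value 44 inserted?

Starting tree (level order): [34, 18, 47, 8, 32, 36, None, 4, None, 31, None, 35, 41]
Insertion path: 34 -> 47 -> 36 -> 41
Result: insert 44 as right child of 41
Final tree (level order): [34, 18, 47, 8, 32, 36, None, 4, None, 31, None, 35, 41, None, None, None, None, None, None, None, 44]


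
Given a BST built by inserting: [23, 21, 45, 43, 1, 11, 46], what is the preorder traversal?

Tree insertion order: [23, 21, 45, 43, 1, 11, 46]
Tree (level-order array): [23, 21, 45, 1, None, 43, 46, None, 11]
Preorder traversal: [23, 21, 1, 11, 45, 43, 46]


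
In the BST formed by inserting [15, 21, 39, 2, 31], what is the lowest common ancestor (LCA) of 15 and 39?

Tree insertion order: [15, 21, 39, 2, 31]
Tree (level-order array): [15, 2, 21, None, None, None, 39, 31]
In a BST, the LCA of p=15, q=39 is the first node v on the
root-to-leaf path with p <= v <= q (go left if both < v, right if both > v).
Walk from root:
  at 15: 15 <= 15 <= 39, this is the LCA
LCA = 15


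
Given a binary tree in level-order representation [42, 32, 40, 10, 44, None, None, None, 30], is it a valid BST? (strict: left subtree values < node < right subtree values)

Level-order array: [42, 32, 40, 10, 44, None, None, None, 30]
Validate using subtree bounds (lo, hi): at each node, require lo < value < hi,
then recurse left with hi=value and right with lo=value.
Preorder trace (stopping at first violation):
  at node 42 with bounds (-inf, +inf): OK
  at node 32 with bounds (-inf, 42): OK
  at node 10 with bounds (-inf, 32): OK
  at node 30 with bounds (10, 32): OK
  at node 44 with bounds (32, 42): VIOLATION
Node 44 violates its bound: not (32 < 44 < 42).
Result: Not a valid BST


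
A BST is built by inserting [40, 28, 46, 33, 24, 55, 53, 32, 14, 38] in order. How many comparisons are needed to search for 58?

Search path for 58: 40 -> 46 -> 55
Found: False
Comparisons: 3


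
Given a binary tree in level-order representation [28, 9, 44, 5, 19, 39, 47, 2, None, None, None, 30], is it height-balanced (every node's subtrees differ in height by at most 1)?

Tree (level-order array): [28, 9, 44, 5, 19, 39, 47, 2, None, None, None, 30]
Definition: a tree is height-balanced if, at every node, |h(left) - h(right)| <= 1 (empty subtree has height -1).
Bottom-up per-node check:
  node 2: h_left=-1, h_right=-1, diff=0 [OK], height=0
  node 5: h_left=0, h_right=-1, diff=1 [OK], height=1
  node 19: h_left=-1, h_right=-1, diff=0 [OK], height=0
  node 9: h_left=1, h_right=0, diff=1 [OK], height=2
  node 30: h_left=-1, h_right=-1, diff=0 [OK], height=0
  node 39: h_left=0, h_right=-1, diff=1 [OK], height=1
  node 47: h_left=-1, h_right=-1, diff=0 [OK], height=0
  node 44: h_left=1, h_right=0, diff=1 [OK], height=2
  node 28: h_left=2, h_right=2, diff=0 [OK], height=3
All nodes satisfy the balance condition.
Result: Balanced


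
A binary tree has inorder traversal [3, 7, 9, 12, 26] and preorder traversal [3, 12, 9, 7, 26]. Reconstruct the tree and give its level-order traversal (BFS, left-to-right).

Inorder:  [3, 7, 9, 12, 26]
Preorder: [3, 12, 9, 7, 26]
Algorithm: preorder visits root first, so consume preorder in order;
for each root, split the current inorder slice at that value into
left-subtree inorder and right-subtree inorder, then recurse.
Recursive splits:
  root=3; inorder splits into left=[], right=[7, 9, 12, 26]
  root=12; inorder splits into left=[7, 9], right=[26]
  root=9; inorder splits into left=[7], right=[]
  root=7; inorder splits into left=[], right=[]
  root=26; inorder splits into left=[], right=[]
Reconstructed level-order: [3, 12, 9, 26, 7]


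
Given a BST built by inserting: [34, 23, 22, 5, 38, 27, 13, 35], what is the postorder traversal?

Tree insertion order: [34, 23, 22, 5, 38, 27, 13, 35]
Tree (level-order array): [34, 23, 38, 22, 27, 35, None, 5, None, None, None, None, None, None, 13]
Postorder traversal: [13, 5, 22, 27, 23, 35, 38, 34]


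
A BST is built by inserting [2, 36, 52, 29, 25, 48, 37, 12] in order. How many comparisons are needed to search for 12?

Search path for 12: 2 -> 36 -> 29 -> 25 -> 12
Found: True
Comparisons: 5
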